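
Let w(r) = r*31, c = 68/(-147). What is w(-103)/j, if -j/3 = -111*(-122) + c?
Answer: 156457/1990606 ≈ 0.078598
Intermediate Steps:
c = -68/147 (c = 68*(-1/147) = -68/147 ≈ -0.46258)
w(r) = 31*r
j = -1990606/49 (j = -3*(-111*(-122) - 68/147) = -3*(13542 - 68/147) = -3*1990606/147 = -1990606/49 ≈ -40625.)
w(-103)/j = (31*(-103))/(-1990606/49) = -3193*(-49/1990606) = 156457/1990606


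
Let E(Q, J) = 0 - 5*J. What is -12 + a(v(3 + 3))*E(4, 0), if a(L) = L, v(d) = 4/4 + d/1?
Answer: -12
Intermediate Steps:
v(d) = 1 + d (v(d) = 4*(¼) + d*1 = 1 + d)
E(Q, J) = -5*J (E(Q, J) = 0 - 5*J = -5*J)
-12 + a(v(3 + 3))*E(4, 0) = -12 + (1 + (3 + 3))*(-5*0) = -12 + (1 + 6)*0 = -12 + 7*0 = -12 + 0 = -12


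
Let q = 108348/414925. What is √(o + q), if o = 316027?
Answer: √2176324965127831/82985 ≈ 562.16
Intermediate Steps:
q = 108348/414925 (q = 108348*(1/414925) = 108348/414925 ≈ 0.26113)
√(o + q) = √(316027 + 108348/414925) = √(131127611323/414925) = √2176324965127831/82985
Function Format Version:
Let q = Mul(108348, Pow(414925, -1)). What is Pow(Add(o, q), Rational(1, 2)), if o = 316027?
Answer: Mul(Rational(1, 82985), Pow(2176324965127831, Rational(1, 2))) ≈ 562.16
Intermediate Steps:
q = Rational(108348, 414925) (q = Mul(108348, Rational(1, 414925)) = Rational(108348, 414925) ≈ 0.26113)
Pow(Add(o, q), Rational(1, 2)) = Pow(Add(316027, Rational(108348, 414925)), Rational(1, 2)) = Pow(Rational(131127611323, 414925), Rational(1, 2)) = Mul(Rational(1, 82985), Pow(2176324965127831, Rational(1, 2)))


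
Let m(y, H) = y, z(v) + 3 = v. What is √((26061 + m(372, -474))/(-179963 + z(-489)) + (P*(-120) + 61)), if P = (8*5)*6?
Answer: I*√7734394775690/16405 ≈ 169.53*I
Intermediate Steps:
z(v) = -3 + v
P = 240 (P = 40*6 = 240)
√((26061 + m(372, -474))/(-179963 + z(-489)) + (P*(-120) + 61)) = √((26061 + 372)/(-179963 + (-3 - 489)) + (240*(-120) + 61)) = √(26433/(-179963 - 492) + (-28800 + 61)) = √(26433/(-180455) - 28739) = √(26433*(-1/180455) - 28739) = √(-2403/16405 - 28739) = √(-471465698/16405) = I*√7734394775690/16405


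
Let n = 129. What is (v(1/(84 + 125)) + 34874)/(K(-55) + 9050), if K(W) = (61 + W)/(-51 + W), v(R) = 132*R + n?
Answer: 35248657/9113293 ≈ 3.8678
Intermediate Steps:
v(R) = 129 + 132*R (v(R) = 132*R + 129 = 129 + 132*R)
K(W) = (61 + W)/(-51 + W)
(v(1/(84 + 125)) + 34874)/(K(-55) + 9050) = ((129 + 132/(84 + 125)) + 34874)/((61 - 55)/(-51 - 55) + 9050) = ((129 + 132/209) + 34874)/(6/(-106) + 9050) = ((129 + 132*(1/209)) + 34874)/(-1/106*6 + 9050) = ((129 + 12/19) + 34874)/(-3/53 + 9050) = (2463/19 + 34874)/(479647/53) = (665069/19)*(53/479647) = 35248657/9113293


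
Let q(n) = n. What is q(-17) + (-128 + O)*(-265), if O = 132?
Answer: -1077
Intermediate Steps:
q(-17) + (-128 + O)*(-265) = -17 + (-128 + 132)*(-265) = -17 + 4*(-265) = -17 - 1060 = -1077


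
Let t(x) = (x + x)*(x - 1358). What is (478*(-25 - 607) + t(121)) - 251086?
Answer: -852536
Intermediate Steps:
t(x) = 2*x*(-1358 + x) (t(x) = (2*x)*(-1358 + x) = 2*x*(-1358 + x))
(478*(-25 - 607) + t(121)) - 251086 = (478*(-25 - 607) + 2*121*(-1358 + 121)) - 251086 = (478*(-632) + 2*121*(-1237)) - 251086 = (-302096 - 299354) - 251086 = -601450 - 251086 = -852536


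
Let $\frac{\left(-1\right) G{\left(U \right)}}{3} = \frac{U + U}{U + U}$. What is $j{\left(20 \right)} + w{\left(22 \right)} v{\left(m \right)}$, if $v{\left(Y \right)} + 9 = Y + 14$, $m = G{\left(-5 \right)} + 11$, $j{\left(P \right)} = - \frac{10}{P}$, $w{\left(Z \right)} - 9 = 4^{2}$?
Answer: $\frac{649}{2} \approx 324.5$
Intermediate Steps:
$w{\left(Z \right)} = 25$ ($w{\left(Z \right)} = 9 + 4^{2} = 9 + 16 = 25$)
$G{\left(U \right)} = -3$ ($G{\left(U \right)} = - 3 \frac{U + U}{U + U} = - 3 \frac{2 U}{2 U} = - 3 \cdot 2 U \frac{1}{2 U} = \left(-3\right) 1 = -3$)
$m = 8$ ($m = -3 + 11 = 8$)
$v{\left(Y \right)} = 5 + Y$ ($v{\left(Y \right)} = -9 + \left(Y + 14\right) = -9 + \left(14 + Y\right) = 5 + Y$)
$j{\left(20 \right)} + w{\left(22 \right)} v{\left(m \right)} = - \frac{10}{20} + 25 \left(5 + 8\right) = \left(-10\right) \frac{1}{20} + 25 \cdot 13 = - \frac{1}{2} + 325 = \frac{649}{2}$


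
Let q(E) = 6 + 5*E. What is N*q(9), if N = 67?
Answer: 3417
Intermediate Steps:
N*q(9) = 67*(6 + 5*9) = 67*(6 + 45) = 67*51 = 3417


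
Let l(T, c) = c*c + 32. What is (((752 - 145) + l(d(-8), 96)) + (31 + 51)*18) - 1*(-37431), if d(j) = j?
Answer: 48762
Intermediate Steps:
l(T, c) = 32 + c² (l(T, c) = c² + 32 = 32 + c²)
(((752 - 145) + l(d(-8), 96)) + (31 + 51)*18) - 1*(-37431) = (((752 - 145) + (32 + 96²)) + (31 + 51)*18) - 1*(-37431) = ((607 + (32 + 9216)) + 82*18) + 37431 = ((607 + 9248) + 1476) + 37431 = (9855 + 1476) + 37431 = 11331 + 37431 = 48762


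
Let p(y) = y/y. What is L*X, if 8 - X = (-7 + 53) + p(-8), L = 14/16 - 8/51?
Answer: -3809/136 ≈ -28.007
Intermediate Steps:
p(y) = 1
L = 293/408 (L = 14*(1/16) - 8*1/51 = 7/8 - 8/51 = 293/408 ≈ 0.71814)
X = -39 (X = 8 - ((-7 + 53) + 1) = 8 - (46 + 1) = 8 - 1*47 = 8 - 47 = -39)
L*X = (293/408)*(-39) = -3809/136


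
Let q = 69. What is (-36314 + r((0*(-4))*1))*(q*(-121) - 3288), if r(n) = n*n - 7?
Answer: 422667477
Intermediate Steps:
r(n) = -7 + n² (r(n) = n² - 7 = -7 + n²)
(-36314 + r((0*(-4))*1))*(q*(-121) - 3288) = (-36314 + (-7 + ((0*(-4))*1)²))*(69*(-121) - 3288) = (-36314 + (-7 + (0*1)²))*(-8349 - 3288) = (-36314 + (-7 + 0²))*(-11637) = (-36314 + (-7 + 0))*(-11637) = (-36314 - 7)*(-11637) = -36321*(-11637) = 422667477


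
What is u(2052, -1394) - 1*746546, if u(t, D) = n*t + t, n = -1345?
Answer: -3504434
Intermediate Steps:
u(t, D) = -1344*t (u(t, D) = -1345*t + t = -1344*t)
u(2052, -1394) - 1*746546 = -1344*2052 - 1*746546 = -2757888 - 746546 = -3504434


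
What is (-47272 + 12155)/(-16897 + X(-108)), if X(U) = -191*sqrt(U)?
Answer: 593371949/289448557 - 40244082*I*sqrt(3)/289448557 ≈ 2.05 - 0.24082*I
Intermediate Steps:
(-47272 + 12155)/(-16897 + X(-108)) = (-47272 + 12155)/(-16897 - 1146*I*sqrt(3)) = -35117/(-16897 - 1146*I*sqrt(3))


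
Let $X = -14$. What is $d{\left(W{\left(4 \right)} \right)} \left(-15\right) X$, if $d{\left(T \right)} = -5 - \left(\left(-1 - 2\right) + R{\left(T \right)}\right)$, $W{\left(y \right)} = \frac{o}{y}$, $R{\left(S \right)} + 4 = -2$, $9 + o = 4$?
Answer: $840$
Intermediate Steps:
$o = -5$ ($o = -9 + 4 = -5$)
$R{\left(S \right)} = -6$ ($R{\left(S \right)} = -4 - 2 = -6$)
$W{\left(y \right)} = - \frac{5}{y}$
$d{\left(T \right)} = 4$ ($d{\left(T \right)} = -5 - \left(\left(-1 - 2\right) - 6\right) = -5 - \left(-3 - 6\right) = -5 - -9 = -5 + 9 = 4$)
$d{\left(W{\left(4 \right)} \right)} \left(-15\right) X = 4 \left(-15\right) \left(-14\right) = \left(-60\right) \left(-14\right) = 840$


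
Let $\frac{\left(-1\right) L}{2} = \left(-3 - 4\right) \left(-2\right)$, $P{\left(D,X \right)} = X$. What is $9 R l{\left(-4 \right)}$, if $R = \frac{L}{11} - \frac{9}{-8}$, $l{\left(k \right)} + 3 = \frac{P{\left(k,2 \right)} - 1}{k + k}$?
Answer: $\frac{28125}{704} \approx 39.95$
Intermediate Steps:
$l{\left(k \right)} = -3 + \frac{1}{2 k}$ ($l{\left(k \right)} = -3 + \frac{2 - 1}{k + k} = -3 + 1 \frac{1}{2 k} = -3 + \frac{1}{2 k}$)
$L = -28$ ($L = - 2 \left(-3 - 4\right) \left(-2\right) = - 2 \left(\left(-7\right) \left(-2\right)\right) = \left(-2\right) 14 = -28$)
$R = - \frac{125}{88}$ ($R = - \frac{28}{11} - \frac{9}{-8} = \left(-28\right) \frac{1}{11} - - \frac{9}{8} = - \frac{28}{11} + \frac{9}{8} = - \frac{125}{88} \approx -1.4205$)
$9 R l{\left(-4 \right)} = 9 \left(- \frac{125}{88}\right) \left(-3 + \frac{1}{2 \left(-4\right)}\right) = - \frac{1125 \left(-3 + \frac{1}{2} \left(- \frac{1}{4}\right)\right)}{88} = - \frac{1125 \left(-3 - \frac{1}{8}\right)}{88} = \left(- \frac{1125}{88}\right) \left(- \frac{25}{8}\right) = \frac{28125}{704}$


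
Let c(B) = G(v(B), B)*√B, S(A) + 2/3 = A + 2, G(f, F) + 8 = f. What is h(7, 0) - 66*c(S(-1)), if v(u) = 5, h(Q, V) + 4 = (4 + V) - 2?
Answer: -2 + 66*√3 ≈ 112.32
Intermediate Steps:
h(Q, V) = -2 + V (h(Q, V) = -4 + ((4 + V) - 2) = -4 + (2 + V) = -2 + V)
G(f, F) = -8 + f
S(A) = 4/3 + A (S(A) = -⅔ + (A + 2) = -⅔ + (2 + A) = 4/3 + A)
c(B) = -3*√B (c(B) = (-8 + 5)*√B = -3*√B)
h(7, 0) - 66*c(S(-1)) = (-2 + 0) - (-198)*√(4/3 - 1) = -2 - (-198)*√(⅓) = -2 - (-198)*√3/3 = -2 - (-66)*√3 = -2 + 66*√3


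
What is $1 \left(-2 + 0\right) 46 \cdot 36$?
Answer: $-3312$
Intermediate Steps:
$1 \left(-2 + 0\right) 46 \cdot 36 = 1 \left(-2\right) 46 \cdot 36 = \left(-2\right) 46 \cdot 36 = \left(-92\right) 36 = -3312$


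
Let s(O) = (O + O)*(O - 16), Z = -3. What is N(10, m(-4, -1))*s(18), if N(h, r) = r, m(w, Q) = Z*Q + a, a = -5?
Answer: -144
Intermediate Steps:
m(w, Q) = -5 - 3*Q (m(w, Q) = -3*Q - 5 = -5 - 3*Q)
s(O) = 2*O*(-16 + O) (s(O) = (2*O)*(-16 + O) = 2*O*(-16 + O))
N(10, m(-4, -1))*s(18) = (-5 - 3*(-1))*(2*18*(-16 + 18)) = (-5 + 3)*(2*18*2) = -2*72 = -144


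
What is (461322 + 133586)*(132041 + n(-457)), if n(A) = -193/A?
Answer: 35898491800440/457 ≈ 7.8552e+10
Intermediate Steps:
(461322 + 133586)*(132041 + n(-457)) = (461322 + 133586)*(132041 - 193/(-457)) = 594908*(132041 - 193*(-1/457)) = 594908*(132041 + 193/457) = 594908*(60342930/457) = 35898491800440/457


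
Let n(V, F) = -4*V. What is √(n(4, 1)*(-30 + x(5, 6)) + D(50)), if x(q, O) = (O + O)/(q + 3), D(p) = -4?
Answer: 2*√113 ≈ 21.260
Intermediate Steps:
x(q, O) = 2*O/(3 + q) (x(q, O) = (2*O)/(3 + q) = 2*O/(3 + q))
√(n(4, 1)*(-30 + x(5, 6)) + D(50)) = √((-4*4)*(-30 + 2*6/(3 + 5)) - 4) = √(-16*(-30 + 2*6/8) - 4) = √(-16*(-30 + 2*6*(⅛)) - 4) = √(-16*(-30 + 3/2) - 4) = √(-16*(-57/2) - 4) = √(456 - 4) = √452 = 2*√113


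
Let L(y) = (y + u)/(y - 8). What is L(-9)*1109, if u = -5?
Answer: 15526/17 ≈ 913.29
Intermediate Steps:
L(y) = (-5 + y)/(-8 + y) (L(y) = (y - 5)/(y - 8) = (-5 + y)/(-8 + y))
L(-9)*1109 = ((-5 - 9)/(-8 - 9))*1109 = (-14/(-17))*1109 = -1/17*(-14)*1109 = (14/17)*1109 = 15526/17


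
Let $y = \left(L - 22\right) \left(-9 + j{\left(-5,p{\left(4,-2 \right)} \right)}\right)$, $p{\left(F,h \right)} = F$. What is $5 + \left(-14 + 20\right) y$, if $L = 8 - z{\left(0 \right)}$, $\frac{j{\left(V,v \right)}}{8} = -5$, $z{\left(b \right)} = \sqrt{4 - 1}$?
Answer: $4121 + 294 \sqrt{3} \approx 4630.2$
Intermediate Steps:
$z{\left(b \right)} = \sqrt{3}$
$j{\left(V,v \right)} = -40$ ($j{\left(V,v \right)} = 8 \left(-5\right) = -40$)
$L = 8 - \sqrt{3} \approx 6.268$
$y = 686 + 49 \sqrt{3}$ ($y = \left(\left(8 - \sqrt{3}\right) - 22\right) \left(-9 - 40\right) = \left(-14 - \sqrt{3}\right) \left(-49\right) = 686 + 49 \sqrt{3} \approx 770.87$)
$5 + \left(-14 + 20\right) y = 5 + \left(-14 + 20\right) \left(686 + 49 \sqrt{3}\right) = 5 + 6 \left(686 + 49 \sqrt{3}\right) = 5 + \left(4116 + 294 \sqrt{3}\right) = 4121 + 294 \sqrt{3}$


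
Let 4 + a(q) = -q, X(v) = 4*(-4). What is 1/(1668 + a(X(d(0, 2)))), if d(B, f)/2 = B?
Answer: 1/1680 ≈ 0.00059524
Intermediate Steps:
d(B, f) = 2*B
X(v) = -16
a(q) = -4 - q
1/(1668 + a(X(d(0, 2)))) = 1/(1668 + (-4 - 1*(-16))) = 1/(1668 + (-4 + 16)) = 1/(1668 + 12) = 1/1680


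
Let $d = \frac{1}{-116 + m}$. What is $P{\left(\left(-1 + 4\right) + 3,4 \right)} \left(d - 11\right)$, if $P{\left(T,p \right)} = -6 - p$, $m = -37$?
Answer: $\frac{16840}{153} \approx 110.07$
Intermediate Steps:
$d = - \frac{1}{153}$ ($d = \frac{1}{-116 - 37} = \frac{1}{-153} = - \frac{1}{153} \approx -0.0065359$)
$P{\left(\left(-1 + 4\right) + 3,4 \right)} \left(d - 11\right) = \left(-6 - 4\right) \left(- \frac{1}{153} - 11\right) = \left(-6 - 4\right) \left(- \frac{1684}{153}\right) = \left(-10\right) \left(- \frac{1684}{153}\right) = \frac{16840}{153}$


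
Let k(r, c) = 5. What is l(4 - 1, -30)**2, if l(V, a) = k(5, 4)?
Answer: 25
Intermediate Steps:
l(V, a) = 5
l(4 - 1, -30)**2 = 5**2 = 25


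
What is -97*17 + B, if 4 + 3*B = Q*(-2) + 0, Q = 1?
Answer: -1651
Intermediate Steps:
B = -2 (B = -4/3 + (1*(-2) + 0)/3 = -4/3 + (-2 + 0)/3 = -4/3 + (⅓)*(-2) = -4/3 - ⅔ = -2)
-97*17 + B = -97*17 - 2 = -1649 - 2 = -1651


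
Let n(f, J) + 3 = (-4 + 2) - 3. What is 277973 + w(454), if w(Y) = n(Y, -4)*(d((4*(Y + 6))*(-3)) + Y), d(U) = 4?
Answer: 274309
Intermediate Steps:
n(f, J) = -8 (n(f, J) = -3 + ((-4 + 2) - 3) = -3 + (-2 - 3) = -3 - 5 = -8)
w(Y) = -32 - 8*Y (w(Y) = -8*(4 + Y) = -32 - 8*Y)
277973 + w(454) = 277973 + (-32 - 8*454) = 277973 + (-32 - 3632) = 277973 - 3664 = 274309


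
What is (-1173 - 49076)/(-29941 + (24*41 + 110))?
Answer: 50249/28847 ≈ 1.7419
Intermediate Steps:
(-1173 - 49076)/(-29941 + (24*41 + 110)) = -50249/(-29941 + (984 + 110)) = -50249/(-29941 + 1094) = -50249/(-28847) = -50249*(-1/28847) = 50249/28847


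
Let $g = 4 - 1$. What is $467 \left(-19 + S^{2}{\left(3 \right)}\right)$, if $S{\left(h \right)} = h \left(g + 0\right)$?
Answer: $28954$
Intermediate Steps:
$g = 3$ ($g = 4 - 1 = 3$)
$S{\left(h \right)} = 3 h$ ($S{\left(h \right)} = h \left(3 + 0\right) = h 3 = 3 h$)
$467 \left(-19 + S^{2}{\left(3 \right)}\right) = 467 \left(-19 + \left(3 \cdot 3\right)^{2}\right) = 467 \left(-19 + 9^{2}\right) = 467 \left(-19 + 81\right) = 467 \cdot 62 = 28954$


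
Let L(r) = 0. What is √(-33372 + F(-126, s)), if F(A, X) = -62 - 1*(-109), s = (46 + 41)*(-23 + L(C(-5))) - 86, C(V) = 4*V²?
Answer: 5*I*√1333 ≈ 182.55*I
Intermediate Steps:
s = -2087 (s = (46 + 41)*(-23 + 0) - 86 = 87*(-23) - 86 = -2001 - 86 = -2087)
F(A, X) = 47 (F(A, X) = -62 + 109 = 47)
√(-33372 + F(-126, s)) = √(-33372 + 47) = √(-33325) = 5*I*√1333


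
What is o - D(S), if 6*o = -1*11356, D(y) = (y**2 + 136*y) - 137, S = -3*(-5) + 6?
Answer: -15158/3 ≈ -5052.7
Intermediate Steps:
S = 21 (S = 15 + 6 = 21)
D(y) = -137 + y**2 + 136*y
o = -5678/3 (o = (-1*11356)/6 = (1/6)*(-11356) = -5678/3 ≈ -1892.7)
o - D(S) = -5678/3 - (-137 + 21**2 + 136*21) = -5678/3 - (-137 + 441 + 2856) = -5678/3 - 1*3160 = -5678/3 - 3160 = -15158/3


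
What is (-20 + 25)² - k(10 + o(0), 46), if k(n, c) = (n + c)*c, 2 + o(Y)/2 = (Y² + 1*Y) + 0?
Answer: -2367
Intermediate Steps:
o(Y) = -4 + 2*Y + 2*Y² (o(Y) = -4 + 2*((Y² + 1*Y) + 0) = -4 + 2*((Y² + Y) + 0) = -4 + 2*((Y + Y²) + 0) = -4 + 2*(Y + Y²) = -4 + (2*Y + 2*Y²) = -4 + 2*Y + 2*Y²)
k(n, c) = c*(c + n) (k(n, c) = (c + n)*c = c*(c + n))
(-20 + 25)² - k(10 + o(0), 46) = (-20 + 25)² - 46*(46 + (10 + (-4 + 2*0 + 2*0²))) = 5² - 46*(46 + (10 + (-4 + 0 + 2*0))) = 25 - 46*(46 + (10 + (-4 + 0 + 0))) = 25 - 46*(46 + (10 - 4)) = 25 - 46*(46 + 6) = 25 - 46*52 = 25 - 1*2392 = 25 - 2392 = -2367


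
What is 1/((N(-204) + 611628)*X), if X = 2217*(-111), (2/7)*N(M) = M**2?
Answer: -1/186357747708 ≈ -5.3660e-12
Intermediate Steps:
N(M) = 7*M**2/2
X = -246087
1/((N(-204) + 611628)*X) = 1/(((7/2)*(-204)**2 + 611628)*(-246087)) = -1/246087/((7/2)*41616 + 611628) = -1/246087/(145656 + 611628) = -1/246087/757284 = (1/757284)*(-1/246087) = -1/186357747708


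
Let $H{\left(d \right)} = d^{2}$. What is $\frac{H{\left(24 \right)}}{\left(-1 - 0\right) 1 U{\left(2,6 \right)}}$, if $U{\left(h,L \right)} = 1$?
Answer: $-576$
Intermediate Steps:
$\frac{H{\left(24 \right)}}{\left(-1 - 0\right) 1 U{\left(2,6 \right)}} = \frac{24^{2}}{\left(-1 - 0\right) 1 \cdot 1} = \frac{576}{\left(-1 + 0\right) 1 \cdot 1} = \frac{576}{\left(-1\right) 1 \cdot 1} = \frac{576}{\left(-1\right) 1} = \frac{576}{-1} = 576 \left(-1\right) = -576$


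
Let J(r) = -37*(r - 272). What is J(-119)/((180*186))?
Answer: 14467/33480 ≈ 0.43211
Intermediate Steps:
J(r) = 10064 - 37*r (J(r) = -37*(-272 + r) = 10064 - 37*r)
J(-119)/((180*186)) = (10064 - 37*(-119))/((180*186)) = (10064 + 4403)/33480 = 14467*(1/33480) = 14467/33480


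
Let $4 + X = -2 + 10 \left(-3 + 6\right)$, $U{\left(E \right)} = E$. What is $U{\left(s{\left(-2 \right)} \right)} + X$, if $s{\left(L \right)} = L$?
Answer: $22$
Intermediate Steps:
$X = 24$ ($X = -4 - \left(2 - 10 \left(-3 + 6\right)\right) = -4 + \left(-2 + 10 \cdot 3\right) = -4 + \left(-2 + 30\right) = -4 + 28 = 24$)
$U{\left(s{\left(-2 \right)} \right)} + X = -2 + 24 = 22$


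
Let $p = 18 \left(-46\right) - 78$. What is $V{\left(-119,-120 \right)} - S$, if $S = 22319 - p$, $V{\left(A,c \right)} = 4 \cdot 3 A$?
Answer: $-24653$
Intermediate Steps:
$V{\left(A,c \right)} = 12 A$
$p = -906$ ($p = -828 - 78 = -906$)
$S = 23225$ ($S = 22319 - -906 = 22319 + 906 = 23225$)
$V{\left(-119,-120 \right)} - S = 12 \left(-119\right) - 23225 = -1428 - 23225 = -24653$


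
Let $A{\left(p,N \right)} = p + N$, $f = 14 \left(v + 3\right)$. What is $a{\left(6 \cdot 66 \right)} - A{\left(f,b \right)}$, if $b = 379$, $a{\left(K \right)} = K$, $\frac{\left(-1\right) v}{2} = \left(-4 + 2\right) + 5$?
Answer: $59$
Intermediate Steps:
$v = -6$ ($v = - 2 \left(\left(-4 + 2\right) + 5\right) = - 2 \left(-2 + 5\right) = \left(-2\right) 3 = -6$)
$f = -42$ ($f = 14 \left(-6 + 3\right) = 14 \left(-3\right) = -42$)
$A{\left(p,N \right)} = N + p$
$a{\left(6 \cdot 66 \right)} - A{\left(f,b \right)} = 6 \cdot 66 - \left(379 - 42\right) = 396 - 337 = 59$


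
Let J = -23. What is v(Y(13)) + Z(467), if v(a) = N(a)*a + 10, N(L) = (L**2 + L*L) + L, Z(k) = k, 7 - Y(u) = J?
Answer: 55377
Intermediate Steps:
Y(u) = 30 (Y(u) = 7 - 1*(-23) = 7 + 23 = 30)
N(L) = L + 2*L**2 (N(L) = (L**2 + L**2) + L = 2*L**2 + L = L + 2*L**2)
v(a) = 10 + a**2*(1 + 2*a) (v(a) = (a*(1 + 2*a))*a + 10 = a**2*(1 + 2*a) + 10 = 10 + a**2*(1 + 2*a))
v(Y(13)) + Z(467) = (10 + 30**2*(1 + 2*30)) + 467 = (10 + 900*(1 + 60)) + 467 = (10 + 900*61) + 467 = (10 + 54900) + 467 = 54910 + 467 = 55377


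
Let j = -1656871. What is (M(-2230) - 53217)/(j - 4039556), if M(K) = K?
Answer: 55447/5696427 ≈ 0.0097336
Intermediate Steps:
(M(-2230) - 53217)/(j - 4039556) = (-2230 - 53217)/(-1656871 - 4039556) = -55447/(-5696427) = -55447*(-1/5696427) = 55447/5696427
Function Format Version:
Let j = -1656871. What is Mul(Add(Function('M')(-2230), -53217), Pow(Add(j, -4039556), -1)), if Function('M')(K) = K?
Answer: Rational(55447, 5696427) ≈ 0.0097336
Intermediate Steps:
Mul(Add(Function('M')(-2230), -53217), Pow(Add(j, -4039556), -1)) = Mul(Add(-2230, -53217), Pow(Add(-1656871, -4039556), -1)) = Mul(-55447, Pow(-5696427, -1)) = Mul(-55447, Rational(-1, 5696427)) = Rational(55447, 5696427)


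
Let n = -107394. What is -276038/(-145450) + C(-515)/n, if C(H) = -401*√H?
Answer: 138019/72725 + 401*I*√515/107394 ≈ 1.8978 + 0.084736*I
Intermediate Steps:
-276038/(-145450) + C(-515)/n = -276038/(-145450) - 401*I*√515/(-107394) = -276038*(-1/145450) - 401*I*√515*(-1/107394) = 138019/72725 - 401*I*√515*(-1/107394) = 138019/72725 + 401*I*√515/107394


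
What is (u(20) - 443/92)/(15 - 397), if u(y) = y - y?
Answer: 443/35144 ≈ 0.012605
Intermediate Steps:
u(y) = 0
(u(20) - 443/92)/(15 - 397) = (0 - 443/92)/(15 - 397) = (0 - 443*1/92)/(-382) = (0 - 443/92)*(-1/382) = -443/92*(-1/382) = 443/35144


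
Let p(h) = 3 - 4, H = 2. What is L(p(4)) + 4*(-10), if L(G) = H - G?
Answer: -37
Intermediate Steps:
p(h) = -1
L(G) = 2 - G
L(p(4)) + 4*(-10) = (2 - 1*(-1)) + 4*(-10) = (2 + 1) - 40 = 3 - 40 = -37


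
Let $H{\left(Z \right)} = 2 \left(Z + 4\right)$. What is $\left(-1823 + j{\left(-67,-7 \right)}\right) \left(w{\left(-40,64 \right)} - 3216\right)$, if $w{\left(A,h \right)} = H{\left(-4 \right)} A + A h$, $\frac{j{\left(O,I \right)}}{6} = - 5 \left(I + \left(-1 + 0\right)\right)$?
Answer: $9143408$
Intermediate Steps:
$H{\left(Z \right)} = 8 + 2 Z$ ($H{\left(Z \right)} = 2 \left(4 + Z\right) = 8 + 2 Z$)
$j{\left(O,I \right)} = 30 - 30 I$ ($j{\left(O,I \right)} = 6 \left(- 5 \left(I + \left(-1 + 0\right)\right)\right) = 6 \left(- 5 \left(I - 1\right)\right) = 6 \left(- 5 \left(-1 + I\right)\right) = 6 \left(5 - 5 I\right) = 30 - 30 I$)
$w{\left(A,h \right)} = A h$ ($w{\left(A,h \right)} = \left(8 + 2 \left(-4\right)\right) A + A h = \left(8 - 8\right) A + A h = 0 A + A h = 0 + A h = A h$)
$\left(-1823 + j{\left(-67,-7 \right)}\right) \left(w{\left(-40,64 \right)} - 3216\right) = \left(-1823 + \left(30 - -210\right)\right) \left(\left(-40\right) 64 - 3216\right) = \left(-1823 + \left(30 + 210\right)\right) \left(-2560 - 3216\right) = \left(-1823 + 240\right) \left(-5776\right) = \left(-1583\right) \left(-5776\right) = 9143408$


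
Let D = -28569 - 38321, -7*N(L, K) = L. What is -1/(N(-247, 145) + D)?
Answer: 7/467983 ≈ 1.4958e-5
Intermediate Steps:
N(L, K) = -L/7
D = -66890
-1/(N(-247, 145) + D) = -1/(-⅐*(-247) - 66890) = -1/(247/7 - 66890) = -1/(-467983/7) = -1*(-7/467983) = 7/467983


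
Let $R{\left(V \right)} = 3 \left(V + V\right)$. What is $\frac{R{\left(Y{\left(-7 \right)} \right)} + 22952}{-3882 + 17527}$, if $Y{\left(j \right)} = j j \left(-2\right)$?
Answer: $\frac{22364}{13645} \approx 1.639$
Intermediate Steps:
$Y{\left(j \right)} = - 2 j^{2}$ ($Y{\left(j \right)} = j^{2} \left(-2\right) = - 2 j^{2}$)
$R{\left(V \right)} = 6 V$ ($R{\left(V \right)} = 3 \cdot 2 V = 6 V$)
$\frac{R{\left(Y{\left(-7 \right)} \right)} + 22952}{-3882 + 17527} = \frac{6 \left(- 2 \left(-7\right)^{2}\right) + 22952}{-3882 + 17527} = \frac{6 \left(\left(-2\right) 49\right) + 22952}{13645} = \left(6 \left(-98\right) + 22952\right) \frac{1}{13645} = \left(-588 + 22952\right) \frac{1}{13645} = 22364 \cdot \frac{1}{13645} = \frac{22364}{13645}$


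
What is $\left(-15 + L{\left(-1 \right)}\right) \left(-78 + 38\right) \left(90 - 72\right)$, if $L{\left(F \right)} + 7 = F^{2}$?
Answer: $15120$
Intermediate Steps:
$L{\left(F \right)} = -7 + F^{2}$
$\left(-15 + L{\left(-1 \right)}\right) \left(-78 + 38\right) \left(90 - 72\right) = \left(-15 - \left(7 - \left(-1\right)^{2}\right)\right) \left(-78 + 38\right) \left(90 - 72\right) = \left(-15 + \left(-7 + 1\right)\right) \left(-40\right) 18 = \left(-15 - 6\right) \left(-40\right) 18 = \left(-21\right) \left(-40\right) 18 = 840 \cdot 18 = 15120$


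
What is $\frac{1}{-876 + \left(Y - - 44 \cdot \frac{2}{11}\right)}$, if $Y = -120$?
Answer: $- \frac{1}{988} \approx -0.0010121$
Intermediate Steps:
$\frac{1}{-876 + \left(Y - - 44 \cdot \frac{2}{11}\right)} = \frac{1}{-876 - \left(120 - 44 \cdot \frac{2}{11}\right)} = \frac{1}{-876 - \left(120 - 44 \cdot 2 \cdot \frac{1}{11}\right)} = \frac{1}{-876 - \left(120 - 8\right)} = \frac{1}{-876 - 112} = \frac{1}{-988} = - \frac{1}{988}$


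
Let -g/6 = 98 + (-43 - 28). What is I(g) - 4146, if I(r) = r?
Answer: -4308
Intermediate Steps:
g = -162 (g = -6*(98 + (-43 - 28)) = -6*(98 - 71) = -6*27 = -162)
I(g) - 4146 = -162 - 4146 = -4308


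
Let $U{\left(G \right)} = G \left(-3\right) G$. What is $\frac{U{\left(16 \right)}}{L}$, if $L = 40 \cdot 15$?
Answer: $- \frac{32}{25} \approx -1.28$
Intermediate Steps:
$U{\left(G \right)} = - 3 G^{2}$ ($U{\left(G \right)} = - 3 G G = - 3 G^{2}$)
$L = 600$
$\frac{U{\left(16 \right)}}{L} = \frac{\left(-3\right) 16^{2}}{600} = \left(-3\right) 256 \cdot \frac{1}{600} = \left(-768\right) \frac{1}{600} = - \frac{32}{25}$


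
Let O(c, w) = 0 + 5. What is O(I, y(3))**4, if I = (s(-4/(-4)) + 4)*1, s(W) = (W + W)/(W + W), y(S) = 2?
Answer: 625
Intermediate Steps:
s(W) = 1 (s(W) = (2*W)/((2*W)) = (2*W)*(1/(2*W)) = 1)
I = 5 (I = (1 + 4)*1 = 5*1 = 5)
O(c, w) = 5
O(I, y(3))**4 = 5**4 = 625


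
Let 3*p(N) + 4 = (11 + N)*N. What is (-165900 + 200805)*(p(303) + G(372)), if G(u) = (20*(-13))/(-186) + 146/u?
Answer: 68633573515/62 ≈ 1.1070e+9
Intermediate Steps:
p(N) = -4/3 + N*(11 + N)/3 (p(N) = -4/3 + ((11 + N)*N)/3 = -4/3 + (N*(11 + N))/3 = -4/3 + N*(11 + N)/3)
G(u) = 130/93 + 146/u (G(u) = -260*(-1/186) + 146/u = 130/93 + 146/u)
(-165900 + 200805)*(p(303) + G(372)) = (-165900 + 200805)*((-4/3 + (⅓)*303² + (11/3)*303) + (130/93 + 146/372)) = 34905*((-4/3 + (⅓)*91809 + 1111) + (130/93 + 146*(1/372))) = 34905*((-4/3 + 30603 + 1111) + (130/93 + 73/186)) = 34905*(95138/3 + 111/62) = 34905*(5898889/186) = 68633573515/62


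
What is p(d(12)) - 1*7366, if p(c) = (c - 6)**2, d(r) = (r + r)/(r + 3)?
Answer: -183666/25 ≈ -7346.6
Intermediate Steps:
d(r) = 2*r/(3 + r) (d(r) = (2*r)/(3 + r) = 2*r/(3 + r))
p(c) = (-6 + c)**2
p(d(12)) - 1*7366 = (-6 + 2*12/(3 + 12))**2 - 1*7366 = (-6 + 2*12/15)**2 - 7366 = (-6 + 2*12*(1/15))**2 - 7366 = (-6 + 8/5)**2 - 7366 = (-22/5)**2 - 7366 = 484/25 - 7366 = -183666/25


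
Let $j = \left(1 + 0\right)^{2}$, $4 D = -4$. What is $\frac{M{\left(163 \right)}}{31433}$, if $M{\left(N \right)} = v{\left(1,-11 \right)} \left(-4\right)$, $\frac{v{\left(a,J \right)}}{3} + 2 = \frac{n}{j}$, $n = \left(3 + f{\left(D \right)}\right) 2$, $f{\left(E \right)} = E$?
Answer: $- \frac{24}{31433} \approx -0.00076353$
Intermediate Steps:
$D = -1$ ($D = \frac{1}{4} \left(-4\right) = -1$)
$j = 1$ ($j = 1^{2} = 1$)
$n = 4$ ($n = \left(3 - 1\right) 2 = 2 \cdot 2 = 4$)
$v{\left(a,J \right)} = 6$ ($v{\left(a,J \right)} = -6 + 3 \cdot \frac{4}{1} = -6 + 3 \cdot 4 \cdot 1 = -6 + 3 \cdot 4 = -6 + 12 = 6$)
$M{\left(N \right)} = -24$ ($M{\left(N \right)} = 6 \left(-4\right) = -24$)
$\frac{M{\left(163 \right)}}{31433} = - \frac{24}{31433}$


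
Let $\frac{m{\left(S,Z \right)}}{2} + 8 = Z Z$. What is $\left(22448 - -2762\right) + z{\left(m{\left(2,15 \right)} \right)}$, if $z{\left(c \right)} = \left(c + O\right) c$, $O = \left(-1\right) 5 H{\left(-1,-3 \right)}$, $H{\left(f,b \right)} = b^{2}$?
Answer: $194036$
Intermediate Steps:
$m{\left(S,Z \right)} = -16 + 2 Z^{2}$ ($m{\left(S,Z \right)} = -16 + 2 Z Z = -16 + 2 Z^{2}$)
$O = -45$ ($O = \left(-1\right) 5 \left(-3\right)^{2} = \left(-5\right) 9 = -45$)
$z{\left(c \right)} = c \left(-45 + c\right)$ ($z{\left(c \right)} = \left(c - 45\right) c = \left(-45 + c\right) c = c \left(-45 + c\right)$)
$\left(22448 - -2762\right) + z{\left(m{\left(2,15 \right)} \right)} = \left(22448 - -2762\right) + \left(-16 + 2 \cdot 15^{2}\right) \left(-45 - \left(16 - 2 \cdot 15^{2}\right)\right) = \left(22448 + 2762\right) + \left(-16 + 2 \cdot 225\right) \left(-45 + \left(-16 + 2 \cdot 225\right)\right) = 25210 + \left(-16 + 450\right) \left(-45 + \left(-16 + 450\right)\right) = 25210 + 434 \left(-45 + 434\right) = 25210 + 434 \cdot 389 = 25210 + 168826 = 194036$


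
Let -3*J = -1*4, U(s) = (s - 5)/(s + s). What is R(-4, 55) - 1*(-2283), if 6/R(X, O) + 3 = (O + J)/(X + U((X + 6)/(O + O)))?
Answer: 1640208/719 ≈ 2281.2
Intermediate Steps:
U(s) = (-5 + s)/(2*s) (U(s) = (-5 + s)/((2*s)) = (-5 + s)*(1/(2*s)) = (-5 + s)/(2*s))
J = 4/3 (J = -(-1)*4/3 = -⅓*(-4) = 4/3 ≈ 1.3333)
R(X, O) = 6/(-3 + (4/3 + O)/(X + O*(-5 + (6 + X)/(2*O))/(6 + X))) (R(X, O) = 6/(-3 + (O + 4/3)/(X + (-5 + (X + 6)/(O + O))/(2*(((X + 6)/(O + O)))))) = 6/(-3 + (4/3 + O)/(X + (-5 + (6 + X)/((2*O)))/(2*(((6 + X)/((2*O))))))) = 6/(-3 + (4/3 + O)/(X + (-5 + (6 + X)*(1/(2*O)))/(2*(((6 + X)*(1/(2*O))))))) = 6/(-3 + (4/3 + O)/(X + (-5 + (6 + X)/(2*O))/(2*(((6 + X)/(2*O)))))) = 6/(-3 + (4/3 + O)/(X + (2*O/(6 + X))*(-5 + (6 + X)/(2*O))/2)) = 6/(-3 + (4/3 + O)/(X + O*(-5 + (6 + X)/(2*O))/(6 + X))))
R(-4, 55) - 1*(-2283) = 18*(6 - 10*55 + 2*(-4)² + 13*(-4))/(-6 - 109*(-4) - 18*(-4)² + 126*55 + 6*55*(-4)) - 1*(-2283) = 18*(6 - 550 + 2*16 - 52)/(-6 + 436 - 18*16 + 6930 - 1320) + 2283 = 18*(6 - 550 + 32 - 52)/(-6 + 436 - 288 + 6930 - 1320) + 2283 = 18*(-564)/5752 + 2283 = 18*(1/5752)*(-564) + 2283 = -1269/719 + 2283 = 1640208/719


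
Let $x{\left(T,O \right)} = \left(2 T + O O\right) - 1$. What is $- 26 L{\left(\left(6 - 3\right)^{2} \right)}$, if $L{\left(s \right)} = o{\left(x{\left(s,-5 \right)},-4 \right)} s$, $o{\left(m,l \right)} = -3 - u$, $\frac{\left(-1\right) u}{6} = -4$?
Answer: $6318$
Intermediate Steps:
$u = 24$ ($u = \left(-6\right) \left(-4\right) = 24$)
$x{\left(T,O \right)} = -1 + O^{2} + 2 T$ ($x{\left(T,O \right)} = \left(2 T + O^{2}\right) - 1 = \left(O^{2} + 2 T\right) - 1 = -1 + O^{2} + 2 T$)
$o{\left(m,l \right)} = -27$ ($o{\left(m,l \right)} = -3 - 24 = -27$)
$L{\left(s \right)} = - 27 s$
$- 26 L{\left(\left(6 - 3\right)^{2} \right)} = - 26 \left(- 27 \left(6 - 3\right)^{2}\right) = - 26 \left(- 27 \cdot 3^{2}\right) = - 26 \left(\left(-27\right) 9\right) = \left(-26\right) \left(-243\right) = 6318$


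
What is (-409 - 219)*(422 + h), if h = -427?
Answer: 3140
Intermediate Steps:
(-409 - 219)*(422 + h) = (-409 - 219)*(422 - 427) = -628*(-5) = 3140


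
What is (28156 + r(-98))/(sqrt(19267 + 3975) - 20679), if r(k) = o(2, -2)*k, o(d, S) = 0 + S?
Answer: -586291008/427597799 - 28352*sqrt(23242)/427597799 ≈ -1.3812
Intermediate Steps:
o(d, S) = S
r(k) = -2*k
(28156 + r(-98))/(sqrt(19267 + 3975) - 20679) = (28156 - 2*(-98))/(sqrt(19267 + 3975) - 20679) = (28156 + 196)/(sqrt(23242) - 20679) = 28352/(-20679 + sqrt(23242))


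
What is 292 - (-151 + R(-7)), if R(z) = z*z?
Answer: 394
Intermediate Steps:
R(z) = z²
292 - (-151 + R(-7)) = 292 - (-151 + (-7)²) = 292 - (-151 + 49) = 292 - 1*(-102) = 292 + 102 = 394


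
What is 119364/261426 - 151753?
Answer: -6612010069/43571 ≈ -1.5175e+5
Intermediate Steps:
119364/261426 - 151753 = 119364*(1/261426) - 151753 = 19894/43571 - 151753 = -6612010069/43571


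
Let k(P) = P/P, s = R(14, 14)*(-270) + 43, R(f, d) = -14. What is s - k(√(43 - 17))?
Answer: 3822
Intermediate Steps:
s = 3823 (s = -14*(-270) + 43 = 3780 + 43 = 3823)
k(P) = 1
s - k(√(43 - 17)) = 3823 - 1*1 = 3823 - 1 = 3822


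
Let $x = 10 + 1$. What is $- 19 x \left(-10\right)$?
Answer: $2090$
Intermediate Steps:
$x = 11$
$- 19 x \left(-10\right) = \left(-19\right) 11 \left(-10\right) = \left(-209\right) \left(-10\right) = 2090$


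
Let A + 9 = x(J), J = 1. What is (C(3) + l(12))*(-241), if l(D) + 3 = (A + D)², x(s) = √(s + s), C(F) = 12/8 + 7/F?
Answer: -17111/6 - 1446*√2 ≈ -4896.8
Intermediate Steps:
C(F) = 3/2 + 7/F (C(F) = 12*(⅛) + 7/F = 3/2 + 7/F)
x(s) = √2*√s (x(s) = √(2*s) = √2*√s)
A = -9 + √2 (A = -9 + √2*√1 = -9 + √2*1 = -9 + √2 ≈ -7.5858)
l(D) = -3 + (-9 + D + √2)² (l(D) = -3 + ((-9 + √2) + D)² = -3 + (-9 + D + √2)²)
(C(3) + l(12))*(-241) = ((3/2 + 7/3) + (-3 + (-9 + 12 + √2)²))*(-241) = ((3/2 + 7*(⅓)) + (-3 + (3 + √2)²))*(-241) = ((3/2 + 7/3) + (-3 + (3 + √2)²))*(-241) = (23/6 + (-3 + (3 + √2)²))*(-241) = (⅚ + (3 + √2)²)*(-241) = -1205/6 - 241*(3 + √2)²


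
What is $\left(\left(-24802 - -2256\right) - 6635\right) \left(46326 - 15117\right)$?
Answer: $-910709829$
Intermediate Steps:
$\left(\left(-24802 - -2256\right) - 6635\right) \left(46326 - 15117\right) = \left(\left(-24802 + 2256\right) - 6635\right) 31209 = \left(-22546 - 6635\right) 31209 = \left(-29181\right) 31209 = -910709829$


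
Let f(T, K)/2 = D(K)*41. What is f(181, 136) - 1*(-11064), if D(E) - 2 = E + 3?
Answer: 22626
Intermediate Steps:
D(E) = 5 + E (D(E) = 2 + (E + 3) = 2 + (3 + E) = 5 + E)
f(T, K) = 410 + 82*K (f(T, K) = 2*((5 + K)*41) = 2*(205 + 41*K) = 410 + 82*K)
f(181, 136) - 1*(-11064) = (410 + 82*136) - 1*(-11064) = (410 + 11152) + 11064 = 11562 + 11064 = 22626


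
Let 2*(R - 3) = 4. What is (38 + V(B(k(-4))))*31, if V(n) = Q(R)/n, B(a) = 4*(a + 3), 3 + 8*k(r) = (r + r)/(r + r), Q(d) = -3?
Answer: 12865/11 ≈ 1169.5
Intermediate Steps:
R = 5 (R = 3 + (½)*4 = 3 + 2 = 5)
k(r) = -¼ (k(r) = -3/8 + ((r + r)/(r + r))/8 = -3/8 + ((2*r)/((2*r)))/8 = -3/8 + ((2*r)*(1/(2*r)))/8 = -3/8 + (⅛)*1 = -3/8 + ⅛ = -¼)
B(a) = 12 + 4*a (B(a) = 4*(3 + a) = 12 + 4*a)
V(n) = -3/n
(38 + V(B(k(-4))))*31 = (38 - 3/(12 + 4*(-¼)))*31 = (38 - 3/(12 - 1))*31 = (38 - 3/11)*31 = (415/11)*31 = 12865/11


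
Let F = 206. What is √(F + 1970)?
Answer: 8*√34 ≈ 46.648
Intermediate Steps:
√(F + 1970) = √(206 + 1970) = √2176 = 8*√34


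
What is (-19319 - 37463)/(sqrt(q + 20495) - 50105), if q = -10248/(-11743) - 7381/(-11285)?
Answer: 6180769406180050/5453927701034367 + 113564*sqrt(24183650665547410)/5453927701034367 ≈ 1.1365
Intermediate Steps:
q = 3316783/2172455 (q = -10248*(-1/11743) - 7381*(-1/11285) = 10248/11743 + 121/185 = 3316783/2172455 ≈ 1.5267)
(-19319 - 37463)/(sqrt(q + 20495) - 50105) = (-19319 - 37463)/(sqrt(3316783/2172455 + 20495) - 50105) = -56782/(sqrt(44527782008/2172455) - 50105) = -56782/(2*sqrt(24183650665547410)/2172455 - 50105) = -56782/(-50105 + 2*sqrt(24183650665547410)/2172455)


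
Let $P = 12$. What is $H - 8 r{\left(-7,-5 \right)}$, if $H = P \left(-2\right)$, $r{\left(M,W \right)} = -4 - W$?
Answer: $-32$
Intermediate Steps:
$H = -24$ ($H = 12 \left(-2\right) = -24$)
$H - 8 r{\left(-7,-5 \right)} = -24 - 8 \left(-4 - -5\right) = -24 - 8 \left(-4 + 5\right) = -24 - 8 = -32$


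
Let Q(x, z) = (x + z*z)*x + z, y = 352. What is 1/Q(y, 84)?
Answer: 1/2607700 ≈ 3.8348e-7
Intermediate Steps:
Q(x, z) = z + x*(x + z²) (Q(x, z) = (x + z²)*x + z = x*(x + z²) + z = z + x*(x + z²))
1/Q(y, 84) = 1/(84 + 352² + 352*84²) = 1/(84 + 123904 + 352*7056) = 1/(84 + 123904 + 2483712) = 1/2607700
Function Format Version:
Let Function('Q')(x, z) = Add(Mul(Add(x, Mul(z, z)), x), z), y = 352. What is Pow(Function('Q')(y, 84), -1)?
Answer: Rational(1, 2607700) ≈ 3.8348e-7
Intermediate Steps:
Function('Q')(x, z) = Add(z, Mul(x, Add(x, Pow(z, 2)))) (Function('Q')(x, z) = Add(Mul(Add(x, Pow(z, 2)), x), z) = Add(Mul(x, Add(x, Pow(z, 2))), z) = Add(z, Mul(x, Add(x, Pow(z, 2)))))
Pow(Function('Q')(y, 84), -1) = Pow(Add(84, Pow(352, 2), Mul(352, Pow(84, 2))), -1) = Pow(Add(84, 123904, Mul(352, 7056)), -1) = Pow(Add(84, 123904, 2483712), -1) = Pow(2607700, -1) = Rational(1, 2607700)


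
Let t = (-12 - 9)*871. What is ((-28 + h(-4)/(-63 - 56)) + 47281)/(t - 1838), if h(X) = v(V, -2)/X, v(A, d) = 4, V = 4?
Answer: -5623108/2395351 ≈ -2.3475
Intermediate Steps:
h(X) = 4/X
t = -18291 (t = -21*871 = -18291)
((-28 + h(-4)/(-63 - 56)) + 47281)/(t - 1838) = ((-28 + (4/(-4))/(-63 - 56)) + 47281)/(-18291 - 1838) = ((-28 + (4*(-¼))/(-119)) + 47281)/(-20129) = ((-28 - 1*(-1/119)) + 47281)*(-1/20129) = ((-28 + 1/119) + 47281)*(-1/20129) = (-3331/119 + 47281)*(-1/20129) = (5623108/119)*(-1/20129) = -5623108/2395351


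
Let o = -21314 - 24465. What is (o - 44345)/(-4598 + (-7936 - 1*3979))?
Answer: 90124/16513 ≈ 5.4578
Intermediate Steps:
o = -45779
(o - 44345)/(-4598 + (-7936 - 1*3979)) = (-45779 - 44345)/(-4598 + (-7936 - 1*3979)) = -90124/(-4598 + (-7936 - 3979)) = -90124/(-4598 - 11915) = -90124/(-16513) = -90124*(-1/16513) = 90124/16513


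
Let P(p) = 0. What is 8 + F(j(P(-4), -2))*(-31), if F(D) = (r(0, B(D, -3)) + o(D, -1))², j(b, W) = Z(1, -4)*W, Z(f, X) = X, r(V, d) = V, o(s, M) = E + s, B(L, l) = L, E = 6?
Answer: -6068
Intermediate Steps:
o(s, M) = 6 + s
j(b, W) = -4*W
F(D) = (6 + D)² (F(D) = (0 + (6 + D))² = (6 + D)²)
8 + F(j(P(-4), -2))*(-31) = 8 + (6 - 4*(-2))²*(-31) = 8 + (6 + 8)²*(-31) = 8 + 14²*(-31) = 8 + 196*(-31) = 8 - 6076 = -6068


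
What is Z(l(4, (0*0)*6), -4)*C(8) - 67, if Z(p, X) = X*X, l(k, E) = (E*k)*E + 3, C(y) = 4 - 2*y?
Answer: -259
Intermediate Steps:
l(k, E) = 3 + k*E² (l(k, E) = k*E² + 3 = 3 + k*E²)
Z(p, X) = X²
Z(l(4, (0*0)*6), -4)*C(8) - 67 = (-4)²*(4 - 2*8) - 67 = 16*(4 - 16) - 67 = 16*(-12) - 67 = -192 - 67 = -259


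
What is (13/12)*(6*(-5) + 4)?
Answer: -169/6 ≈ -28.167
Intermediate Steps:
(13/12)*(6*(-5) + 4) = (13*(1/12))*(-30 + 4) = (13/12)*(-26) = -169/6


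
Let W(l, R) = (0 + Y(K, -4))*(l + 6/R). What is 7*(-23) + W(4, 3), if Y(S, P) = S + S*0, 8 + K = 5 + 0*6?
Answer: -179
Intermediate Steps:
K = -3 (K = -8 + (5 + 0*6) = -8 + (5 + 0) = -8 + 5 = -3)
Y(S, P) = S (Y(S, P) = S + 0 = S)
W(l, R) = -18/R - 3*l (W(l, R) = (0 - 3)*(l + 6/R) = -3*(l + 6/R) = -18/R - 3*l)
7*(-23) + W(4, 3) = 7*(-23) + (-18/3 - 3*4) = -161 + (-18*⅓ - 12) = -161 + (-6 - 12) = -161 - 18 = -179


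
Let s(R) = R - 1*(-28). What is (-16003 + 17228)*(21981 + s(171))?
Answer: 27170500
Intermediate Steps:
s(R) = 28 + R (s(R) = R + 28 = 28 + R)
(-16003 + 17228)*(21981 + s(171)) = (-16003 + 17228)*(21981 + (28 + 171)) = 1225*(21981 + 199) = 1225*22180 = 27170500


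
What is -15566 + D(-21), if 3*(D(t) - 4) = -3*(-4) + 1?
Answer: -46673/3 ≈ -15558.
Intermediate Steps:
D(t) = 25/3 (D(t) = 4 + (-3*(-4) + 1)/3 = 4 + (12 + 1)/3 = 4 + (⅓)*13 = 4 + 13/3 = 25/3)
-15566 + D(-21) = -15566 + 25/3 = -46673/3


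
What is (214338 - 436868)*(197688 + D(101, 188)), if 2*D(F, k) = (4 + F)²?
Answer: -45218207265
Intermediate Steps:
D(F, k) = (4 + F)²/2
(214338 - 436868)*(197688 + D(101, 188)) = (214338 - 436868)*(197688 + (4 + 101)²/2) = -222530*(197688 + (½)*105²) = -222530*(197688 + (½)*11025) = -222530*(197688 + 11025/2) = -222530*406401/2 = -45218207265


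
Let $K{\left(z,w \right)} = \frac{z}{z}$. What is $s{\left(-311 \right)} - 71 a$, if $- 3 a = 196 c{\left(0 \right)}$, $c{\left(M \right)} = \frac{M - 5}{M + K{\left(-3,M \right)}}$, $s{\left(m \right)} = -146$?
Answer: $- \frac{70018}{3} \approx -23339.0$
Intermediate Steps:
$K{\left(z,w \right)} = 1$
$c{\left(M \right)} = \frac{-5 + M}{1 + M}$ ($c{\left(M \right)} = \frac{M - 5}{M + 1} = \frac{-5 + M}{1 + M}$)
$a = \frac{980}{3}$ ($a = - \frac{196 \frac{-5 + 0}{1 + 0}}{3} = - \frac{196 \cdot 1^{-1} \left(-5\right)}{3} = - \frac{196 \cdot 1 \left(-5\right)}{3} = - \frac{196 \left(-5\right)}{3} = \left(- \frac{1}{3}\right) \left(-980\right) = \frac{980}{3} \approx 326.67$)
$s{\left(-311 \right)} - 71 a = -146 - \frac{69580}{3} = - \frac{70018}{3}$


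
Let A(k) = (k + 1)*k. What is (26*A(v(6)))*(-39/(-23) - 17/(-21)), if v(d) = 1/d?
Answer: 7865/621 ≈ 12.665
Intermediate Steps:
A(k) = k*(1 + k) (A(k) = (1 + k)*k = k*(1 + k))
(26*A(v(6)))*(-39/(-23) - 17/(-21)) = (26*((1 + 1/6)/6))*(-39/(-23) - 17/(-21)) = (26*((1 + ⅙)/6))*(-39*(-1/23) - 17*(-1/21)) = (26*((⅙)*(7/6)))*(39/23 + 17/21) = (26*(7/36))*(1210/483) = (91/18)*(1210/483) = 7865/621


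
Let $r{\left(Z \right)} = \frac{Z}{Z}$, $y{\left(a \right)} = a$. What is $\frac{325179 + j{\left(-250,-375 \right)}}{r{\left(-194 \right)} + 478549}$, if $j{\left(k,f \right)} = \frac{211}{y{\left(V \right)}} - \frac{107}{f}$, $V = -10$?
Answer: $\frac{243868639}{358912500} \approx 0.67947$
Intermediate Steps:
$j{\left(k,f \right)} = - \frac{211}{10} - \frac{107}{f}$ ($j{\left(k,f \right)} = \frac{211}{-10} - \frac{107}{f} = 211 \left(- \frac{1}{10}\right) - \frac{107}{f} = - \frac{211}{10} - \frac{107}{f}$)
$r{\left(Z \right)} = 1$
$\frac{325179 + j{\left(-250,-375 \right)}}{r{\left(-194 \right)} + 478549} = \frac{325179 - \left(\frac{211}{10} + \frac{107}{-375}\right)}{1 + 478549} = \frac{325179 - \frac{15611}{750}}{478550} = \left(325179 + \left(- \frac{211}{10} + \frac{107}{375}\right)\right) \frac{1}{478550} = \left(325179 - \frac{15611}{750}\right) \frac{1}{478550} = \frac{243868639}{750} \cdot \frac{1}{478550} = \frac{243868639}{358912500}$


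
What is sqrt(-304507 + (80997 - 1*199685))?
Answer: I*sqrt(423195) ≈ 650.53*I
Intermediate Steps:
sqrt(-304507 + (80997 - 1*199685)) = sqrt(-304507 + (80997 - 199685)) = sqrt(-304507 - 118688) = sqrt(-423195) = I*sqrt(423195)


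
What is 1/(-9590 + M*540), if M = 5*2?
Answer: -1/4190 ≈ -0.00023866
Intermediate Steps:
M = 10
1/(-9590 + M*540) = 1/(-9590 + 10*540) = 1/(-9590 + 5400) = 1/(-4190) = -1/4190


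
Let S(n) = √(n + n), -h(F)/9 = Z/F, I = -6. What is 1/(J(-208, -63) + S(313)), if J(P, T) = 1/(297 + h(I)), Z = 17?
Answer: -645/130215823 + 416025*√626/260431646 ≈ 0.039963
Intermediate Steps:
h(F) = -153/F
S(n) = √2*√n (S(n) = √(2*n) = √2*√n)
J(P, T) = 2/645 (J(P, T) = 1/(297 - 153/(-6)) = 1/(297 - 153*(-⅙)) = 1/(297 + 51/2) = 1/(645/2) = 2/645)
1/(J(-208, -63) + S(313)) = 1/(2/645 + √2*√313) = 1/(2/645 + √626)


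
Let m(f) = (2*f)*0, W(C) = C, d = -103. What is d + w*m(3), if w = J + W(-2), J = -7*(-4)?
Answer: -103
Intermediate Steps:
J = 28
m(f) = 0
w = 26 (w = 28 - 2 = 26)
d + w*m(3) = -103 + 26*0 = -103 + 0 = -103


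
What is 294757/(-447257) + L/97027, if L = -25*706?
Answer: -36493473489/43396004939 ≈ -0.84094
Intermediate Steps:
L = -17650
294757/(-447257) + L/97027 = 294757/(-447257) - 17650/97027 = 294757*(-1/447257) - 17650*1/97027 = -294757/447257 - 17650/97027 = -36493473489/43396004939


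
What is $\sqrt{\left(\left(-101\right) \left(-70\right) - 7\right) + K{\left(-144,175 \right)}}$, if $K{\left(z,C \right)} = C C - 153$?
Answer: $\sqrt{37535} \approx 193.74$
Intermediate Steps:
$K{\left(z,C \right)} = -153 + C^{2}$ ($K{\left(z,C \right)} = C^{2} - 153 = -153 + C^{2}$)
$\sqrt{\left(\left(-101\right) \left(-70\right) - 7\right) + K{\left(-144,175 \right)}} = \sqrt{\left(\left(-101\right) \left(-70\right) - 7\right) - \left(153 - 175^{2}\right)} = \sqrt{\left(7070 - 7\right) + \left(-153 + 30625\right)} = \sqrt{7063 + 30472} = \sqrt{37535}$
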